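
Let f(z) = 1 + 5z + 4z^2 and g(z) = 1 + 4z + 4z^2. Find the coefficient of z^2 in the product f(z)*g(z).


Step 1: z^2 term in f*g comes from: (1)*(4z^2) + (5z)*(4z) + (4z^2)*(1)
Step 2: = 4 + 20 + 4
Step 3: = 28

28


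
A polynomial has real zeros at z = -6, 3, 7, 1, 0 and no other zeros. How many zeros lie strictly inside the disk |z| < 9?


Step 1: Check each root:
  z = -6: |-6| = 6 < 9
  z = 3: |3| = 3 < 9
  z = 7: |7| = 7 < 9
  z = 1: |1| = 1 < 9
  z = 0: |0| = 0 < 9
Step 2: Count = 5

5


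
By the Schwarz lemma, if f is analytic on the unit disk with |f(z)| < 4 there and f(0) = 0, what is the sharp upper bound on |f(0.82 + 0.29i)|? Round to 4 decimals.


Step 1: g = f/4 maps D -> D with g(0) = 0, so by the Schwarz lemma |g(z)| <= |z|, i.e. |f(z)| <= 4|z|; this is sharp (f(z) = 4z).
Step 2: |z0|^2 = 0.82^2 + 0.29^2 = 0.7565
Step 3: |z0| = sqrt(0.7565) = 0.86977
Step 4: Best bound = 4 * |z0| = 4 * 0.86977 = 3.4791

3.4791


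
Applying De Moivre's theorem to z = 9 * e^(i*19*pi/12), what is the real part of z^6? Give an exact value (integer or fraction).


Step 1: By De Moivre's theorem, z^6 = 9^6 * e^(i*6*19*pi/12) = 531441 * (cos(19*pi/2) + i*sin(19*pi/2))
Step 2: |z|^6 = 9^6 = 531441
Step 3: Reduce the angle mod 2*pi: 19*pi/2 - 8*pi = 3*pi/2
Step 4: cos(3*pi/2) = 0
Step 5: Re(z^6) = 531441 * 0 = 0

0


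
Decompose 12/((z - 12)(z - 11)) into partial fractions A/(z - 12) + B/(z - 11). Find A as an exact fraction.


Step 1: Multiply both sides by (z - 12) and set z = 12
Step 2: A = 12 / (12 - 11)
Step 3: A = 12 / 1
Step 4: A = 12

12


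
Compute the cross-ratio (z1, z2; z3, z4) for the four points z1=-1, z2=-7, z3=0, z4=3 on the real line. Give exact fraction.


Step 1: (z1-z3)(z2-z4) = (-1) * (-10) = 10
Step 2: (z1-z4)(z2-z3) = (-4) * (-7) = 28
Step 3: Cross-ratio = 10/28 = 5/14

5/14


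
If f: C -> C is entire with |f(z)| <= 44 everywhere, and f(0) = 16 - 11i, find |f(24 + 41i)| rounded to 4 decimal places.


Step 1: By Liouville's theorem, a bounded entire function is constant.
Step 2: f(z) = f(0) = 16 - 11i for all z.
Step 3: |f(w)| = |16 - 11i| = sqrt(256 + 121)
Step 4: = 19.4165

19.4165


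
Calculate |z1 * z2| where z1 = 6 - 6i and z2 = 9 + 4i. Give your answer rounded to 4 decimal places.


Step 1: |z1| = sqrt(6^2 + (-6)^2) = sqrt(72)
Step 2: |z2| = sqrt(9^2 + 4^2) = sqrt(97)
Step 3: |z1*z2| = |z1|*|z2| = sqrt(72) * sqrt(97) = sqrt(72 * 97) = sqrt(6984)
Step 4: = 83.5703

83.5703


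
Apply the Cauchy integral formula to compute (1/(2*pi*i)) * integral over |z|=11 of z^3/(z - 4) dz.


Step 1: f(z) = z^3, a = 4 is inside |z| = 11
Step 2: By Cauchy integral formula: (1/(2pi*i)) * integral = f(a)
Step 3: f(4) = 4^3 = 64

64


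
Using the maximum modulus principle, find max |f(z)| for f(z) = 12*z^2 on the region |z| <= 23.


Step 1: On |z| = 23, |f(z)| = 12 * |z|^2 = 12 * 23^2
Step 2: By maximum modulus principle, maximum is on boundary.
Step 3: Maximum = 12 * 529 = 6348

6348


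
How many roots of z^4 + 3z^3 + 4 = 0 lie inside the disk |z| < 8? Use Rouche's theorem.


Step 1: On |z| = 8 the three terms have sizes |z^4| = 8^4 = 4096, |3z^3| = 3*8^3 = 1536, |4| = 4
Step 2: The dominant term is g(z) = z^4; let h(z) = 3z^3 + 4 so f = g + h
Step 3: On |z| = 8: |g| = 4096 and |h| <= 1536 + 4 = 1540
Step 4: Since 4096 > 1540, |h| < |g| on |z| = 8, so by Rouche f has the same number of zeros as g inside |z| < 8
Step 5: g(z) = z^4 has 4 zeros (all at the origin) inside |z| < 8. Answer = 4

4


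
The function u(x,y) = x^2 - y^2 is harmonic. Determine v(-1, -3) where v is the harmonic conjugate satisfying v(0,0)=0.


Step 1: v_x = -u_y = 2y + 0
Step 2: v_y = u_x = 2x + 0
Step 3: v = 2xy + C
Step 4: v(0,0) = 0 => C = 0
Step 5: v(-1, -3) = 6

6


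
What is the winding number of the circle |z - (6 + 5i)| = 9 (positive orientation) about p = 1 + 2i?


Step 1: Center c = (6, 5), radius = 9
Step 2: |p - c|^2 = (-5)^2 + (-3)^2 = 34
Step 3: r^2 = 81
Step 4: |p-c| < r so winding number = 1

1


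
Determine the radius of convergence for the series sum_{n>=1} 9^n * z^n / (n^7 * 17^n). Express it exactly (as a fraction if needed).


Step 1: General term a_n = 9^n / (n^7 * 17^n)
Step 2: By the root test, |a_n|^(1/n) = 9 / (n^(7/n) * 17) -> 9/17 as n -> infinity (since n^(7/n) -> 1)
Step 3: R = 1/lim|a_n|^(1/n) = 17/9

17/9


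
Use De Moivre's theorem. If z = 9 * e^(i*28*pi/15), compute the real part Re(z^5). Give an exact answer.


Step 1: By De Moivre's theorem, z^5 = 9^5 * e^(i*5*28*pi/15) = 59049 * (cos(28*pi/3) + i*sin(28*pi/3))
Step 2: |z|^5 = 9^5 = 59049
Step 3: Reduce the angle mod 2*pi: 28*pi/3 - 8*pi = 4*pi/3
Step 4: cos(4*pi/3) = -1/2
Step 5: Re(z^5) = 59049 * (-1/2) = -59049/2

-59049/2


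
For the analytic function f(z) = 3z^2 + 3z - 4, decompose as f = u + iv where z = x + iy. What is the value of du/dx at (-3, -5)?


Step 1: f(z) = 3(x+iy)^2 + 3(x+iy) - 4
Step 2: u = 3(x^2 - y^2) + 3x - 4
Step 3: u_x = 6x + 3
Step 4: At (-3, -5): u_x = -18 + 3 = -15

-15


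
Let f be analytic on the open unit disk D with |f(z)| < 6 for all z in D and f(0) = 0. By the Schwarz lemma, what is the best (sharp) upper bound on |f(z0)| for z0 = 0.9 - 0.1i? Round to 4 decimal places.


Step 1: g = f/6 maps D -> D with g(0) = 0, so by the Schwarz lemma |g(z)| <= |z|, i.e. |f(z)| <= 6|z|; this is sharp (f(z) = 6z).
Step 2: |z0|^2 = 0.9^2 + (-0.1)^2 = 0.82
Step 3: |z0| = sqrt(0.82) = 0.905539
Step 4: Best bound = 6 * |z0| = 6 * 0.905539 = 5.4332

5.4332


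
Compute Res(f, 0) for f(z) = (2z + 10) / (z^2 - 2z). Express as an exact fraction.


Step 1: Q(z) = z^2 - 2z = (z)(z - 2)
Step 2: Q'(z) = 2z - 2
Step 3: Q'(0) = -2, P(0) = 10
Step 4: Res = P(0)/Q'(0) = 10/(-2) = -5

-5


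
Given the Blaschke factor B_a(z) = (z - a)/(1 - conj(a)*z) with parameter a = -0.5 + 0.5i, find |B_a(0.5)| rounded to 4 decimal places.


Step 1: Numerator z0 - a = 0.5 - (-0.5 + 0.5i) = 1 - 0.5i
Step 2: Denominator 1 - conj(a)*z0 = 1 - (-0.5 - 0.5i)*0.5 = 1.25 + 0.25i
Step 3: |z0 - a|^2 = 1^2 + (-0.5)^2 = 1.25; |1 - conj(a)*z0|^2 = 1.25^2 + 0.25^2 = 1.625
Step 4: |B_a(0.5)| = sqrt(1.25 / 1.625) = sqrt(0.769231)
Step 5: = 0.8771

0.8771


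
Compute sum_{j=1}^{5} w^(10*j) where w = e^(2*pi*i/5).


Step 1: The sum sum_{j=1}^{n} w^(k*j) equals n if n | k, else 0.
Step 2: Here n = 5, k = 10
Step 3: Does n divide k? 5 | 10 -> True
Step 4: Sum = 5

5


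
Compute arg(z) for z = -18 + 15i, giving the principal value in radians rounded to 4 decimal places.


Step 1: z = -18 + 15i
Step 2: arg(z) = atan2(15, -18)
Step 3: arg(z) = 2.4469

2.4469


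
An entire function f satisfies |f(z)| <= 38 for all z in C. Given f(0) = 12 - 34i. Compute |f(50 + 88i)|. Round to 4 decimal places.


Step 1: By Liouville's theorem, a bounded entire function is constant.
Step 2: f(z) = f(0) = 12 - 34i for all z.
Step 3: |f(w)| = |12 - 34i| = sqrt(144 + 1156)
Step 4: = 36.0555

36.0555


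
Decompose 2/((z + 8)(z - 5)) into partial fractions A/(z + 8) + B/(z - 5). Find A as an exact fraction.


Step 1: Multiply both sides by (z + 8) and set z = -8
Step 2: A = 2 / (-8 - 5)
Step 3: A = 2 / (-13)
Step 4: A = -2/13

-2/13


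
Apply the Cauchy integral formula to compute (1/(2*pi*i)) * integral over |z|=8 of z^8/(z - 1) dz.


Step 1: f(z) = z^8, a = 1 is inside |z| = 8
Step 2: By Cauchy integral formula: (1/(2pi*i)) * integral = f(a)
Step 3: f(1) = 1^8 = 1

1


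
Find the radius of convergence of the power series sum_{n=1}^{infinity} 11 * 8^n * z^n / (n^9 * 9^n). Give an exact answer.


Step 1: General term a_n = 11 * 8^n / (n^9 * 9^n)
Step 2: By the root test, |a_n|^(1/n) = 11^(1/n) * 8 / (n^(9/n) * 9) -> 8/9 as n -> infinity (since 11^(1/n) -> 1 and n^(9/n) -> 1)
Step 3: R = 1/lim|a_n|^(1/n) = 9/8

9/8


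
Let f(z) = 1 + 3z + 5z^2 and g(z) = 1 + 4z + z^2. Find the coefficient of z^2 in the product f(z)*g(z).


Step 1: z^2 term in f*g comes from: (1)*(z^2) + (3z)*(4z) + (5z^2)*(1)
Step 2: = 1 + 12 + 5
Step 3: = 18

18


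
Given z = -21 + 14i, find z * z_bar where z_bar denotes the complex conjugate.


Step 1: conj(z) = -21 - 14i
Step 2: z * conj(z) = (-21)^2 + 14^2
Step 3: = 441 + 196 = 637

637


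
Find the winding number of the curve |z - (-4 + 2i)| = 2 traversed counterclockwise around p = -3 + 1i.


Step 1: Center c = (-4, 2), radius = 2
Step 2: |p - c|^2 = 1^2 + (-1)^2 = 2
Step 3: r^2 = 4
Step 4: |p-c| < r so winding number = 1

1


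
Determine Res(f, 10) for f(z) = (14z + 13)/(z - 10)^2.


Step 1: Pole of order 2 at z = 10
Step 2: Res = lim d/dz [(z - 10)^2 * f(z)] as z -> 10
Step 3: (z - 10)^2 * f(z) = 14z + 13
Step 4: d/dz[14z + 13] = 14

14


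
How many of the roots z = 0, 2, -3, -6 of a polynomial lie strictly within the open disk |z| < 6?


Step 1: Check each root:
  z = 0: |0| = 0 < 6
  z = 2: |2| = 2 < 6
  z = -3: |-3| = 3 < 6
  z = -6: |-6| = 6 >= 6
Step 2: Count = 3

3


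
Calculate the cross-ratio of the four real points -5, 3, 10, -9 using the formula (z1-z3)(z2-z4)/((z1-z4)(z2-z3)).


Step 1: (z1-z3)(z2-z4) = (-15) * 12 = -180
Step 2: (z1-z4)(z2-z3) = 4 * (-7) = -28
Step 3: Cross-ratio = 180/28 = 45/7

45/7


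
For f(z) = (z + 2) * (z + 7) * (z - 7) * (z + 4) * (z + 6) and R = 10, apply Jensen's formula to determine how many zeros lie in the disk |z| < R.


Jensen's formula: (1/2pi)*integral log|f(Re^it)|dt = log|f(0)| + sum_{|a_k|<R} log(R/|a_k|)
Step 1: f(0) = 2 * 7 * (-7) * 4 * 6 = -2352
Step 2: log|f(0)| = log|-2| + log|-7| + log|7| + log|-4| + log|-6| = 7.763
Step 3: Zeros inside |z| < 10: -2, -7, 7, -4, -6
Step 4: Jensen sum = log(10/2) + log(10/7) + log(10/7) + log(10/4) + log(10/6) = 3.7499
Step 5: n(R) = number of terms in the Jensen sum = count of zeros inside |z| < 10 = 5

5


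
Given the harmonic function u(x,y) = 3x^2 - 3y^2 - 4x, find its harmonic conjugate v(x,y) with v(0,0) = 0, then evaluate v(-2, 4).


Step 1: v_x = -u_y = 6y + 0
Step 2: v_y = u_x = 6x - 4
Step 3: v = 6xy - 4y + C
Step 4: v(0,0) = 0 => C = 0
Step 5: v(-2, 4) = -64

-64


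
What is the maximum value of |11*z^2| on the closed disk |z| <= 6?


Step 1: On |z| = 6, |f(z)| = 11 * |z|^2 = 11 * 6^2
Step 2: By maximum modulus principle, maximum is on boundary.
Step 3: Maximum = 11 * 36 = 396

396


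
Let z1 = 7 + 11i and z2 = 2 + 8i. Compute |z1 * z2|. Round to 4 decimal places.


Step 1: |z1| = sqrt(7^2 + 11^2) = sqrt(170)
Step 2: |z2| = sqrt(2^2 + 8^2) = sqrt(68)
Step 3: |z1*z2| = |z1|*|z2| = sqrt(170) * sqrt(68) = sqrt(170 * 68) = sqrt(11560)
Step 4: = 107.5174

107.5174


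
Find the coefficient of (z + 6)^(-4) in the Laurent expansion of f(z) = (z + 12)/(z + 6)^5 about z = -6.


Step 1: Write the numerator in powers of (z + 6): z + 12 = (z + 6) + (1*(-6) + 12) = (z + 6) + 6
Step 2: Divide by (z + 6)^5: f(z) = 6(z + 6)^(-5) + (z + 6)^(-4)
Step 3: This finite sum is the Laurent series of f about z = -6.
Step 4: Coefficient of (z + 6)^(-4) = coefficient of (z + 6) in the re-centred numerator = 1

1


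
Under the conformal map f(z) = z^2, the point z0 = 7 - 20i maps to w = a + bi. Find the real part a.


Step 1: z0 = 7 - 20i
Step 2: z0^2 = 7^2 - (-20)^2 - 280i
Step 3: real part = 49 - 400 = -351

-351


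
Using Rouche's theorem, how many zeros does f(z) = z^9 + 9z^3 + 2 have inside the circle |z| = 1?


Step 1: On |z| = 1 the three terms have sizes |z^9| = 1^9 = 1, |9z^3| = 9*1^3 = 9, |2| = 2
Step 2: The dominant term is g(z) = 9z^3; let h(z) = z^9 + 2 so f = g + h
Step 3: On |z| = 1: |g| = 9 and |h| <= 1 + 2 = 3
Step 4: Since 9 > 3, |h| < |g| on |z| = 1, so by Rouche f has the same number of zeros as g inside |z| < 1
Step 5: g(z) = 9z^3 has 3 zeros (at the origin, multiplicity 3) inside |z| < 1. Answer = 3

3


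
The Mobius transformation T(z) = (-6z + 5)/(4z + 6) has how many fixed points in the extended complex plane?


Step 1: Fixed points satisfy T(z) = z
Step 2: 4z^2 + 12z - 5 = 0
Step 3: Discriminant = 12^2 - 4*4*(-5) = 224
Step 4: Number of fixed points = 2

2


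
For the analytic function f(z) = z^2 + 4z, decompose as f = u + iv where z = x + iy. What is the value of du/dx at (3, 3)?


Step 1: f(z) = (x+iy)^2 + 4(x+iy) + 0
Step 2: u = (x^2 - y^2) + 4x + 0
Step 3: u_x = 2x + 4
Step 4: At (3, 3): u_x = 6 + 4 = 10

10


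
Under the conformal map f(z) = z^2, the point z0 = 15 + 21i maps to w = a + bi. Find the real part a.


Step 1: z0 = 15 + 21i
Step 2: z0^2 = 15^2 - 21^2 + 630i
Step 3: real part = 225 - 441 = -216

-216


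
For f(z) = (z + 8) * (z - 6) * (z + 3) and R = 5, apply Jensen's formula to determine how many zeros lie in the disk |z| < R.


Jensen's formula: (1/2pi)*integral log|f(Re^it)|dt = log|f(0)| + sum_{|a_k|<R} log(R/|a_k|)
Step 1: f(0) = 8 * (-6) * 3 = -144
Step 2: log|f(0)| = log|-8| + log|6| + log|-3| = 4.9698
Step 3: Zeros inside |z| < 5: -3
Step 4: Jensen sum = log(5/3) = 0.5108
Step 5: n(R) = number of terms in the Jensen sum = count of zeros inside |z| < 5 = 1

1


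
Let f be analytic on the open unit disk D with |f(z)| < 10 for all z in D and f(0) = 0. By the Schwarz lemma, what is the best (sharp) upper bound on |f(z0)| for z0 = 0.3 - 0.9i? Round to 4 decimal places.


Step 1: g = f/10 maps D -> D with g(0) = 0, so by the Schwarz lemma |g(z)| <= |z|, i.e. |f(z)| <= 10|z|; this is sharp (f(z) = 10z).
Step 2: |z0|^2 = 0.3^2 + (-0.9)^2 = 0.9
Step 3: |z0| = sqrt(0.9) = 0.948683
Step 4: Best bound = 10 * |z0| = 10 * 0.948683 = 9.4868

9.4868


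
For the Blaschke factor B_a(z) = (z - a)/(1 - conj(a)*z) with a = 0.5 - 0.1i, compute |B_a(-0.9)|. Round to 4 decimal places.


Step 1: Numerator z0 - a = -0.9 - (0.5 - 0.1i) = -1.4 + 0.1i
Step 2: Denominator 1 - conj(a)*z0 = 1 - (0.5 + 0.1i)*(-0.9) = 1.45 + 0.09i
Step 3: |z0 - a|^2 = (-1.4)^2 + 0.1^2 = 1.97; |1 - conj(a)*z0|^2 = 1.45^2 + 0.09^2 = 2.1106
Step 4: |B_a(-0.9)| = sqrt(1.97 / 2.1106) = sqrt(0.933384)
Step 5: = 0.9661

0.9661


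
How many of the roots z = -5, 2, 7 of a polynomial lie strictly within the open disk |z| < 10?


Step 1: Check each root:
  z = -5: |-5| = 5 < 10
  z = 2: |2| = 2 < 10
  z = 7: |7| = 7 < 10
Step 2: Count = 3

3


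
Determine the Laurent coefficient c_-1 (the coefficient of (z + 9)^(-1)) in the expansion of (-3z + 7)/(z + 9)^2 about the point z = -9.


Step 1: Write the numerator in powers of (z + 9): -3z + 7 = -3(z + 9) + (-3*(-9) + 7) = -3(z + 9) + 34
Step 2: Divide by (z + 9)^2: f(z) = 34(z + 9)^(-2) - 3(z + 9)^(-1)
Step 3: This finite sum is the Laurent series of f about z = -9.
Step 4: Coefficient of (z + 9)^(-1) = coefficient of (z + 9) in the re-centred numerator = -3

-3


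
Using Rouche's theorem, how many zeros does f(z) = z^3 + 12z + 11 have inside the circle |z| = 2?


Step 1: On |z| = 2 the three terms have sizes |z^3| = 2^3 = 8, |12z| = 12*2 = 24, |11| = 11
Step 2: The dominant term is g(z) = 12z; let h(z) = z^3 + 11 so f = g + h
Step 3: On |z| = 2: |g| = 24 and |h| <= 8 + 11 = 19
Step 4: Since 24 > 19, |h| < |g| on |z| = 2, so by Rouche f has the same number of zeros as g inside |z| < 2
Step 5: g(z) = 12z has 1 zero (at the origin, multiplicity 1) inside |z| < 2. Answer = 1

1


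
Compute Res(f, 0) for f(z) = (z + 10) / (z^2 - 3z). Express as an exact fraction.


Step 1: Q(z) = z^2 - 3z = (z)(z - 3)
Step 2: Q'(z) = 2z - 3
Step 3: Q'(0) = -3, P(0) = 10
Step 4: Res = P(0)/Q'(0) = 10/(-3) = -10/3

-10/3


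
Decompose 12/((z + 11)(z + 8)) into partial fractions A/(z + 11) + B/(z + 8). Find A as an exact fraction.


Step 1: Multiply both sides by (z + 11) and set z = -11
Step 2: A = 12 / (-11 + 8)
Step 3: A = 12 / (-3)
Step 4: A = -4

-4


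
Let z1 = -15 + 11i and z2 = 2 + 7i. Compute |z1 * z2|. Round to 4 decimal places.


Step 1: |z1| = sqrt((-15)^2 + 11^2) = sqrt(346)
Step 2: |z2| = sqrt(2^2 + 7^2) = sqrt(53)
Step 3: |z1*z2| = |z1|*|z2| = sqrt(346) * sqrt(53) = sqrt(346 * 53) = sqrt(18338)
Step 4: = 135.4179

135.4179


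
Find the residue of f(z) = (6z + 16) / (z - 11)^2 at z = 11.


Step 1: Pole of order 2 at z = 11
Step 2: Res = lim d/dz [(z - 11)^2 * f(z)] as z -> 11
Step 3: (z - 11)^2 * f(z) = 6z + 16
Step 4: d/dz[6z + 16] = 6

6


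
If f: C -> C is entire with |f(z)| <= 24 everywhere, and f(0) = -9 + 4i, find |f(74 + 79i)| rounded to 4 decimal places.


Step 1: By Liouville's theorem, a bounded entire function is constant.
Step 2: f(z) = f(0) = -9 + 4i for all z.
Step 3: |f(w)| = |-9 + 4i| = sqrt(81 + 16)
Step 4: = 9.8489

9.8489


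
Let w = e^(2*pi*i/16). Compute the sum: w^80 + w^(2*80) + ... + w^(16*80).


Step 1: The sum sum_{j=1}^{n} w^(k*j) equals n if n | k, else 0.
Step 2: Here n = 16, k = 80
Step 3: Does n divide k? 16 | 80 -> True
Step 4: Sum = 16

16


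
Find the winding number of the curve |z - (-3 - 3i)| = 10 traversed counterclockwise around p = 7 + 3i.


Step 1: Center c = (-3, -3), radius = 10
Step 2: |p - c|^2 = 10^2 + 6^2 = 136
Step 3: r^2 = 100
Step 4: |p-c| > r so winding number = 0

0


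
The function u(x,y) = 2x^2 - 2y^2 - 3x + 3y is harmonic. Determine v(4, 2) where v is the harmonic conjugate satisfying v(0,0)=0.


Step 1: v_x = -u_y = 4y - 3
Step 2: v_y = u_x = 4x - 3
Step 3: v = 4xy - 3x - 3y + C
Step 4: v(0,0) = 0 => C = 0
Step 5: v(4, 2) = 14

14


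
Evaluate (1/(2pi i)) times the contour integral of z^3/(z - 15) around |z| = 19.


Step 1: f(z) = z^3, a = 15 is inside |z| = 19
Step 2: By Cauchy integral formula: (1/(2pi*i)) * integral = f(a)
Step 3: f(15) = 15^3 = 3375

3375


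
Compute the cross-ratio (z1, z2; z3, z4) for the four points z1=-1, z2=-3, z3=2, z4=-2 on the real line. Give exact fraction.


Step 1: (z1-z3)(z2-z4) = (-3) * (-1) = 3
Step 2: (z1-z4)(z2-z3) = 1 * (-5) = -5
Step 3: Cross-ratio = -3/5 = -3/5

-3/5


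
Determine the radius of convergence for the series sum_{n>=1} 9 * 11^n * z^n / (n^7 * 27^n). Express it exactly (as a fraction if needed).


Step 1: General term a_n = 9 * 11^n / (n^7 * 27^n)
Step 2: By the root test, |a_n|^(1/n) = 9^(1/n) * 11 / (n^(7/n) * 27) -> 11/27 as n -> infinity (since 9^(1/n) -> 1 and n^(7/n) -> 1)
Step 3: R = 1/lim|a_n|^(1/n) = 27/11

27/11


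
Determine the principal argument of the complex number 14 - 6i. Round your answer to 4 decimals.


Step 1: z = 14 - 6i
Step 2: arg(z) = atan2(-6, 14)
Step 3: arg(z) = -0.4049

-0.4049


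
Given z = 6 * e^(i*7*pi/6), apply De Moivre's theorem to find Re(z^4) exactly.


Step 1: By De Moivre's theorem, z^4 = 6^4 * e^(i*4*7*pi/6) = 1296 * (cos(14*pi/3) + i*sin(14*pi/3))
Step 2: |z|^4 = 6^4 = 1296
Step 3: Reduce the angle mod 2*pi: 14*pi/3 - 4*pi = 2*pi/3
Step 4: cos(2*pi/3) = -1/2
Step 5: Re(z^4) = 1296 * (-1/2) = -648

-648


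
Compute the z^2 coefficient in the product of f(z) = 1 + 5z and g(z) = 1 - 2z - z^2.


Step 1: z^2 term in f*g comes from: (1)*(-z^2) + (5z)*(-2z) + (0)*(1)
Step 2: = -1 - 10 + 0
Step 3: = -11

-11


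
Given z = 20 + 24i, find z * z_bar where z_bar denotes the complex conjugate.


Step 1: conj(z) = 20 - 24i
Step 2: z * conj(z) = 20^2 + 24^2
Step 3: = 400 + 576 = 976

976


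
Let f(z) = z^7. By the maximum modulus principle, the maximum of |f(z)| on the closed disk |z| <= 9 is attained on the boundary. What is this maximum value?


Step 1: On |z| = 9, |f(z)| = |z|^7 = 9^7
Step 2: By maximum modulus principle, maximum is on boundary.
Step 3: Maximum = 4782969 = 4782969

4782969


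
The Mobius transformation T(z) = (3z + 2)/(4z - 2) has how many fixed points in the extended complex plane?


Step 1: Fixed points satisfy T(z) = z
Step 2: 4z^2 - 5z - 2 = 0
Step 3: Discriminant = (-5)^2 - 4*4*(-2) = 57
Step 4: Number of fixed points = 2

2


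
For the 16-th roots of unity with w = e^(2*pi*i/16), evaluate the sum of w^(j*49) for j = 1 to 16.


Step 1: The sum sum_{j=1}^{n} w^(k*j) equals n if n | k, else 0.
Step 2: Here n = 16, k = 49
Step 3: Does n divide k? 16 | 49 -> False
Step 4: Sum = 0

0


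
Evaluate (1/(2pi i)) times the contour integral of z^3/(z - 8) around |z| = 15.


Step 1: f(z) = z^3, a = 8 is inside |z| = 15
Step 2: By Cauchy integral formula: (1/(2pi*i)) * integral = f(a)
Step 3: f(8) = 8^3 = 512

512


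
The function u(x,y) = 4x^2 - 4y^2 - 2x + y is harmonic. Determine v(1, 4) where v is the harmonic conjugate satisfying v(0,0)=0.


Step 1: v_x = -u_y = 8y - 1
Step 2: v_y = u_x = 8x - 2
Step 3: v = 8xy - x - 2y + C
Step 4: v(0,0) = 0 => C = 0
Step 5: v(1, 4) = 23

23


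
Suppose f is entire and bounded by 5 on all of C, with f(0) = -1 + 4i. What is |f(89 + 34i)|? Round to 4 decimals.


Step 1: By Liouville's theorem, a bounded entire function is constant.
Step 2: f(z) = f(0) = -1 + 4i for all z.
Step 3: |f(w)| = |-1 + 4i| = sqrt(1 + 16)
Step 4: = 4.1231

4.1231


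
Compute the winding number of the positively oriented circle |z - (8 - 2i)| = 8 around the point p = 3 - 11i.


Step 1: Center c = (8, -2), radius = 8
Step 2: |p - c|^2 = (-5)^2 + (-9)^2 = 106
Step 3: r^2 = 64
Step 4: |p-c| > r so winding number = 0

0


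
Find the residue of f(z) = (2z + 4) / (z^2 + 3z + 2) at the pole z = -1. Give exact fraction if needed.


Step 1: Q(z) = z^2 + 3z + 2 = (z + 1)(z + 2)
Step 2: Q'(z) = 2z + 3
Step 3: Q'(-1) = 1, P(-1) = 2
Step 4: Res = P(-1)/Q'(-1) = 2/1 = 2

2


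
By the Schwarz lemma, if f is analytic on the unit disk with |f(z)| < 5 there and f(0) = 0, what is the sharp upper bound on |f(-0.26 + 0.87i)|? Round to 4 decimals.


Step 1: g = f/5 maps D -> D with g(0) = 0, so by the Schwarz lemma |g(z)| <= |z|, i.e. |f(z)| <= 5|z|; this is sharp (f(z) = 5z).
Step 2: |z0|^2 = (-0.26)^2 + 0.87^2 = 0.8245
Step 3: |z0| = sqrt(0.8245) = 0.90802
Step 4: Best bound = 5 * |z0| = 5 * 0.90802 = 4.5401

4.5401


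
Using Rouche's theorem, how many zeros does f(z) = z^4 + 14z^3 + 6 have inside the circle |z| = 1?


Step 1: On |z| = 1 the three terms have sizes |z^4| = 1^4 = 1, |14z^3| = 14*1^3 = 14, |6| = 6
Step 2: The dominant term is g(z) = 14z^3; let h(z) = z^4 + 6 so f = g + h
Step 3: On |z| = 1: |g| = 14 and |h| <= 1 + 6 = 7
Step 4: Since 14 > 7, |h| < |g| on |z| = 1, so by Rouche f has the same number of zeros as g inside |z| < 1
Step 5: g(z) = 14z^3 has 3 zeros (at the origin, multiplicity 3) inside |z| < 1. Answer = 3

3


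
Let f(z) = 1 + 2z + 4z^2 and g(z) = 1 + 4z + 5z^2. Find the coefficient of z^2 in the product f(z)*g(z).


Step 1: z^2 term in f*g comes from: (1)*(5z^2) + (2z)*(4z) + (4z^2)*(1)
Step 2: = 5 + 8 + 4
Step 3: = 17

17


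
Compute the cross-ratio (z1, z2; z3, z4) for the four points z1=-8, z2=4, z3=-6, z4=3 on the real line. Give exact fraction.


Step 1: (z1-z3)(z2-z4) = (-2) * 1 = -2
Step 2: (z1-z4)(z2-z3) = (-11) * 10 = -110
Step 3: Cross-ratio = 2/110 = 1/55

1/55


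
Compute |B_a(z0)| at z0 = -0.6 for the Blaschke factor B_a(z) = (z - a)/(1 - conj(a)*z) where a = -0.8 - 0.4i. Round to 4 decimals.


Step 1: Numerator z0 - a = -0.6 - (-0.8 - 0.4i) = 0.2 + 0.4i
Step 2: Denominator 1 - conj(a)*z0 = 1 - (-0.8 + 0.4i)*(-0.6) = 0.52 + 0.24i
Step 3: |z0 - a|^2 = 0.2^2 + 0.4^2 = 0.2; |1 - conj(a)*z0|^2 = 0.52^2 + 0.24^2 = 0.328
Step 4: |B_a(-0.6)| = sqrt(0.2 / 0.328) = sqrt(0.609756)
Step 5: = 0.7809

0.7809


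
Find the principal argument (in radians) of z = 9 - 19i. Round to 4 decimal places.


Step 1: z = 9 - 19i
Step 2: arg(z) = atan2(-19, 9)
Step 3: arg(z) = -1.1284

-1.1284


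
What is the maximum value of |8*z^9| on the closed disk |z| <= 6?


Step 1: On |z| = 6, |f(z)| = 8 * |z|^9 = 8 * 6^9
Step 2: By maximum modulus principle, maximum is on boundary.
Step 3: Maximum = 8 * 10077696 = 80621568

80621568


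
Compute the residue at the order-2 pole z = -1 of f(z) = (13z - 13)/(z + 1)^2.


Step 1: Pole of order 2 at z = -1
Step 2: Res = lim d/dz [(z + 1)^2 * f(z)] as z -> -1
Step 3: (z + 1)^2 * f(z) = 13z - 13
Step 4: d/dz[13z - 13] = 13

13


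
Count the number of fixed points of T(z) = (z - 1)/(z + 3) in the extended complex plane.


Step 1: Fixed points satisfy T(z) = z
Step 2: z^2 + 2z + 1 = 0
Step 3: Discriminant = 2^2 - 4*1*1 = 0
Step 4: Number of fixed points = 1

1


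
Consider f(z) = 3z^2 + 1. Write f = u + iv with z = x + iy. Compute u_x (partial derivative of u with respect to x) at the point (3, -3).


Step 1: f(z) = 3(x+iy)^2 + 1
Step 2: u = 3(x^2 - y^2) + 1
Step 3: u_x = 6x + 0
Step 4: At (3, -3): u_x = 18 + 0 = 18

18


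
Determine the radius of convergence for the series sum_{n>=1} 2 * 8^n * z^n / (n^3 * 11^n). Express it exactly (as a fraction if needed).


Step 1: General term a_n = 2 * 8^n / (n^3 * 11^n)
Step 2: By the root test, |a_n|^(1/n) = 2^(1/n) * 8 / (n^(3/n) * 11) -> 8/11 as n -> infinity (since 2^(1/n) -> 1 and n^(3/n) -> 1)
Step 3: R = 1/lim|a_n|^(1/n) = 11/8

11/8


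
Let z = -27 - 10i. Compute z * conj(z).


Step 1: conj(z) = -27 + 10i
Step 2: z * conj(z) = (-27)^2 + (-10)^2
Step 3: = 729 + 100 = 829

829


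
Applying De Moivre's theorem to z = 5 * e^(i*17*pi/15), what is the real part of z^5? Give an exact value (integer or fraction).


Step 1: By De Moivre's theorem, z^5 = 5^5 * e^(i*5*17*pi/15) = 3125 * (cos(17*pi/3) + i*sin(17*pi/3))
Step 2: |z|^5 = 5^5 = 3125
Step 3: Reduce the angle mod 2*pi: 17*pi/3 - 4*pi = 5*pi/3
Step 4: cos(5*pi/3) = 1/2
Step 5: Re(z^5) = 3125 * 1/2 = 3125/2

3125/2


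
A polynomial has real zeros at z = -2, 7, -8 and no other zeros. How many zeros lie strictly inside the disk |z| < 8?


Step 1: Check each root:
  z = -2: |-2| = 2 < 8
  z = 7: |7| = 7 < 8
  z = -8: |-8| = 8 >= 8
Step 2: Count = 2

2


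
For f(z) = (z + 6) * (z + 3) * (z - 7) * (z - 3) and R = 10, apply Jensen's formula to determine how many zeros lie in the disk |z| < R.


Jensen's formula: (1/2pi)*integral log|f(Re^it)|dt = log|f(0)| + sum_{|a_k|<R} log(R/|a_k|)
Step 1: f(0) = 6 * 3 * (-7) * (-3) = 378
Step 2: log|f(0)| = log|-6| + log|-3| + log|7| + log|3| = 5.9349
Step 3: Zeros inside |z| < 10: -6, -3, 7, 3
Step 4: Jensen sum = log(10/6) + log(10/3) + log(10/7) + log(10/3) = 3.2754
Step 5: n(R) = number of terms in the Jensen sum = count of zeros inside |z| < 10 = 4

4


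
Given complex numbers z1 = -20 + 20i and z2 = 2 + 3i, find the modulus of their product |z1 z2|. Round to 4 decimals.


Step 1: |z1| = sqrt((-20)^2 + 20^2) = sqrt(800)
Step 2: |z2| = sqrt(2^2 + 3^2) = sqrt(13)
Step 3: |z1*z2| = |z1|*|z2| = sqrt(800) * sqrt(13) = sqrt(800 * 13) = sqrt(10400)
Step 4: = 101.9804

101.9804


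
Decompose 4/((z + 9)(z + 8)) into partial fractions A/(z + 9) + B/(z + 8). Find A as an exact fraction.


Step 1: Multiply both sides by (z + 9) and set z = -9
Step 2: A = 4 / (-9 + 8)
Step 3: A = 4 / (-1)
Step 4: A = -4

-4


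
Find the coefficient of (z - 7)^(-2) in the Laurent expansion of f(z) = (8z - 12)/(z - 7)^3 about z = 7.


Step 1: Write the numerator in powers of (z - 7): 8z - 12 = 8(z - 7) + (8*7 - 12) = 8(z - 7) + 44
Step 2: Divide by (z - 7)^3: f(z) = 44(z - 7)^(-3) + 8(z - 7)^(-2)
Step 3: This finite sum is the Laurent series of f about z = 7.
Step 4: Coefficient of (z - 7)^(-2) = coefficient of (z - 7) in the re-centred numerator = 8

8


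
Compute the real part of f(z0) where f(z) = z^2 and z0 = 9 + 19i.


Step 1: z0 = 9 + 19i
Step 2: z0^2 = 9^2 - 19^2 + 342i
Step 3: real part = 81 - 361 = -280

-280


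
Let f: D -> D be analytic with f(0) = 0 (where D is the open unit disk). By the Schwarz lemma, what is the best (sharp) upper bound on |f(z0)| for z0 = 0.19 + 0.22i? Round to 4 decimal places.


Step 1: Schwarz lemma: if f: D -> D is analytic with f(0) = 0, then |f(z)| <= |z| for all z in D, and this is sharp (f(z) = z).
Step 2: |z0|^2 = 0.19^2 + 0.22^2 = 0.0845
Step 3: |z0| = sqrt(0.0845) = 0.290689
Step 4: Best bound = |z0| = 0.2907

0.2907


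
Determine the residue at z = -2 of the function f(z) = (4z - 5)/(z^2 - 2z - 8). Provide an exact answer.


Step 1: Q(z) = z^2 - 2z - 8 = (z + 2)(z - 4)
Step 2: Q'(z) = 2z - 2
Step 3: Q'(-2) = -6, P(-2) = -13
Step 4: Res = P(-2)/Q'(-2) = -13/(-6) = 13/6

13/6


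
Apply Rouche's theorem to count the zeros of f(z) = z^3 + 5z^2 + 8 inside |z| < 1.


Step 1: On |z| = 1 the three terms have sizes |z^3| = 1^3 = 1, |5z^2| = 5*1^2 = 5, |8| = 8
Step 2: The dominant term is g(z) = 8; let h(z) = z^3 + 5z^2 so f = g + h
Step 3: On |z| = 1: |g| = 8 and |h| <= 1 + 5 = 6
Step 4: Since 8 > 6, |h| < |g| on |z| = 1, so by Rouche f has the same number of zeros as g inside |z| < 1
Step 5: g(z) = 8 is a nonzero constant with no zeros inside |z| < 1. Answer = 0

0


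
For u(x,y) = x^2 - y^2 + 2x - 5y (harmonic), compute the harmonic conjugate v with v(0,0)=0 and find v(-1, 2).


Step 1: v_x = -u_y = 2y + 5
Step 2: v_y = u_x = 2x + 2
Step 3: v = 2xy + 5x + 2y + C
Step 4: v(0,0) = 0 => C = 0
Step 5: v(-1, 2) = -5

-5


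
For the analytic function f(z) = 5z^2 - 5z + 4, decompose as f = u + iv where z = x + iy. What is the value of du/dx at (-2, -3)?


Step 1: f(z) = 5(x+iy)^2 - 5(x+iy) + 4
Step 2: u = 5(x^2 - y^2) - 5x + 4
Step 3: u_x = 10x - 5
Step 4: At (-2, -3): u_x = -20 - 5 = -25

-25


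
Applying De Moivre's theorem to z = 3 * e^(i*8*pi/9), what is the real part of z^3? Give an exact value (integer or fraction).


Step 1: By De Moivre's theorem, z^3 = 3^3 * e^(i*3*8*pi/9) = 27 * (cos(8*pi/3) + i*sin(8*pi/3))
Step 2: |z|^3 = 3^3 = 27
Step 3: Reduce the angle mod 2*pi: 8*pi/3 - 2*pi = 2*pi/3
Step 4: cos(2*pi/3) = -1/2
Step 5: Re(z^3) = 27 * (-1/2) = -27/2

-27/2


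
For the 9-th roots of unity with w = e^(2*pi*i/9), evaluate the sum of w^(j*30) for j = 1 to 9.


Step 1: The sum sum_{j=1}^{n} w^(k*j) equals n if n | k, else 0.
Step 2: Here n = 9, k = 30
Step 3: Does n divide k? 9 | 30 -> False
Step 4: Sum = 0

0


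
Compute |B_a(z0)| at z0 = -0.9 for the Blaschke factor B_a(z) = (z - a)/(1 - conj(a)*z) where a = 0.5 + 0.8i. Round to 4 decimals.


Step 1: Numerator z0 - a = -0.9 - (0.5 + 0.8i) = -1.4 - 0.8i
Step 2: Denominator 1 - conj(a)*z0 = 1 - (0.5 - 0.8i)*(-0.9) = 1.45 - 0.72i
Step 3: |z0 - a|^2 = (-1.4)^2 + (-0.8)^2 = 2.6; |1 - conj(a)*z0|^2 = 1.45^2 + (-0.72)^2 = 2.6209
Step 4: |B_a(-0.9)| = sqrt(2.6 / 2.6209) = sqrt(0.992026)
Step 5: = 0.996

0.996


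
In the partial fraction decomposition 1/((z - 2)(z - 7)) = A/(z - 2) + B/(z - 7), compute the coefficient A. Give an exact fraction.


Step 1: Multiply both sides by (z - 2) and set z = 2
Step 2: A = 1 / (2 - 7)
Step 3: A = 1 / (-5)
Step 4: A = -1/5

-1/5


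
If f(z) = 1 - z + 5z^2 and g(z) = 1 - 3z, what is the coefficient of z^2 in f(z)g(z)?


Step 1: z^2 term in f*g comes from: (1)*(0) + (-z)*(-3z) + (5z^2)*(1)
Step 2: = 0 + 3 + 5
Step 3: = 8

8


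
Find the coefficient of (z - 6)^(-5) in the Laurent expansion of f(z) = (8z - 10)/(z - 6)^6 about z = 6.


Step 1: Write the numerator in powers of (z - 6): 8z - 10 = 8(z - 6) + (8*6 - 10) = 8(z - 6) + 38
Step 2: Divide by (z - 6)^6: f(z) = 38(z - 6)^(-6) + 8(z - 6)^(-5)
Step 3: This finite sum is the Laurent series of f about z = 6.
Step 4: Coefficient of (z - 6)^(-5) = coefficient of (z - 6) in the re-centred numerator = 8

8


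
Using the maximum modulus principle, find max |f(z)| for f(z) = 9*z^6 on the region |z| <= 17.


Step 1: On |z| = 17, |f(z)| = 9 * |z|^6 = 9 * 17^6
Step 2: By maximum modulus principle, maximum is on boundary.
Step 3: Maximum = 9 * 24137569 = 217238121

217238121


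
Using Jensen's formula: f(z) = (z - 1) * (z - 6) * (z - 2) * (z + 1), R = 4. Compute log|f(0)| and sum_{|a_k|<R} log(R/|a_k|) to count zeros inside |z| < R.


Jensen's formula: (1/2pi)*integral log|f(Re^it)|dt = log|f(0)| + sum_{|a_k|<R} log(R/|a_k|)
Step 1: f(0) = (-1) * (-6) * (-2) * 1 = -12
Step 2: log|f(0)| = log|1| + log|6| + log|2| + log|-1| = 2.4849
Step 3: Zeros inside |z| < 4: 1, 2, -1
Step 4: Jensen sum = log(4/1) + log(4/2) + log(4/1) = 3.4657
Step 5: n(R) = number of terms in the Jensen sum = count of zeros inside |z| < 4 = 3

3


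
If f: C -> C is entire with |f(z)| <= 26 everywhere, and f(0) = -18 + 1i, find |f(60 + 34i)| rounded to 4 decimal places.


Step 1: By Liouville's theorem, a bounded entire function is constant.
Step 2: f(z) = f(0) = -18 + 1i for all z.
Step 3: |f(w)| = |-18 + 1i| = sqrt(324 + 1)
Step 4: = 18.0278

18.0278


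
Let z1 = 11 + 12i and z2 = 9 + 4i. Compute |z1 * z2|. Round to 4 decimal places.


Step 1: |z1| = sqrt(11^2 + 12^2) = sqrt(265)
Step 2: |z2| = sqrt(9^2 + 4^2) = sqrt(97)
Step 3: |z1*z2| = |z1|*|z2| = sqrt(265) * sqrt(97) = sqrt(265 * 97) = sqrt(25705)
Step 4: = 160.3278

160.3278


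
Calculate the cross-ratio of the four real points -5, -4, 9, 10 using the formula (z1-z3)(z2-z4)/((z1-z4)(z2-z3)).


Step 1: (z1-z3)(z2-z4) = (-14) * (-14) = 196
Step 2: (z1-z4)(z2-z3) = (-15) * (-13) = 195
Step 3: Cross-ratio = 196/195 = 196/195

196/195


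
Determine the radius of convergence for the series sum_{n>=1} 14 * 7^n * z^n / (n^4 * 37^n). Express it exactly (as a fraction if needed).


Step 1: General term a_n = 14 * 7^n / (n^4 * 37^n)
Step 2: By the root test, |a_n|^(1/n) = 14^(1/n) * 7 / (n^(4/n) * 37) -> 7/37 as n -> infinity (since 14^(1/n) -> 1 and n^(4/n) -> 1)
Step 3: R = 1/lim|a_n|^(1/n) = 37/7

37/7


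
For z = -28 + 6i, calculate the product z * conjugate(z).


Step 1: conj(z) = -28 - 6i
Step 2: z * conj(z) = (-28)^2 + 6^2
Step 3: = 784 + 36 = 820

820


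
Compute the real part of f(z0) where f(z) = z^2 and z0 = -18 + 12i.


Step 1: z0 = -18 + 12i
Step 2: z0^2 = (-18)^2 - 12^2 - 432i
Step 3: real part = 324 - 144 = 180

180


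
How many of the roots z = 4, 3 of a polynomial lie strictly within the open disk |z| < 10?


Step 1: Check each root:
  z = 4: |4| = 4 < 10
  z = 3: |3| = 3 < 10
Step 2: Count = 2

2


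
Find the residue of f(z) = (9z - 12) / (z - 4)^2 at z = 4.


Step 1: Pole of order 2 at z = 4
Step 2: Res = lim d/dz [(z - 4)^2 * f(z)] as z -> 4
Step 3: (z - 4)^2 * f(z) = 9z - 12
Step 4: d/dz[9z - 12] = 9

9


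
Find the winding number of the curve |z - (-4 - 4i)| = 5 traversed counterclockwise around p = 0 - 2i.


Step 1: Center c = (-4, -4), radius = 5
Step 2: |p - c|^2 = 4^2 + 2^2 = 20
Step 3: r^2 = 25
Step 4: |p-c| < r so winding number = 1

1


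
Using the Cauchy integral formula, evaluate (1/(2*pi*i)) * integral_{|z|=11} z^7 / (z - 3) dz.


Step 1: f(z) = z^7, a = 3 is inside |z| = 11
Step 2: By Cauchy integral formula: (1/(2pi*i)) * integral = f(a)
Step 3: f(3) = 3^7 = 2187

2187


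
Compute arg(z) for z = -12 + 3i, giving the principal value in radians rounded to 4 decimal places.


Step 1: z = -12 + 3i
Step 2: arg(z) = atan2(3, -12)
Step 3: arg(z) = 2.8966

2.8966


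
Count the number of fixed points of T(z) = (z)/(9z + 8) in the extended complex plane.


Step 1: Fixed points satisfy T(z) = z
Step 2: 9z^2 + 7z = 0
Step 3: Discriminant = 7^2 - 4*9*0 = 49
Step 4: Number of fixed points = 2

2


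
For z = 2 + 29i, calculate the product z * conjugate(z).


Step 1: conj(z) = 2 - 29i
Step 2: z * conj(z) = 2^2 + 29^2
Step 3: = 4 + 841 = 845

845


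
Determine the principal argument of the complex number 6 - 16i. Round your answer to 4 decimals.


Step 1: z = 6 - 16i
Step 2: arg(z) = atan2(-16, 6)
Step 3: arg(z) = -1.212

-1.212


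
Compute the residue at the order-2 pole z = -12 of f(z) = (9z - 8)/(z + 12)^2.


Step 1: Pole of order 2 at z = -12
Step 2: Res = lim d/dz [(z + 12)^2 * f(z)] as z -> -12
Step 3: (z + 12)^2 * f(z) = 9z - 8
Step 4: d/dz[9z - 8] = 9

9


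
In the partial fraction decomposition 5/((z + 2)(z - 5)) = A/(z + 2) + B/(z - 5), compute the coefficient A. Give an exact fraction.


Step 1: Multiply both sides by (z + 2) and set z = -2
Step 2: A = 5 / (-2 - 5)
Step 3: A = 5 / (-7)
Step 4: A = -5/7

-5/7


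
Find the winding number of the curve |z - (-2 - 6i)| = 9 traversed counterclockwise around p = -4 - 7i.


Step 1: Center c = (-2, -6), radius = 9
Step 2: |p - c|^2 = (-2)^2 + (-1)^2 = 5
Step 3: r^2 = 81
Step 4: |p-c| < r so winding number = 1

1


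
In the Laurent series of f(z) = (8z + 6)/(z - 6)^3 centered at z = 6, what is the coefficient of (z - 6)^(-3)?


Step 1: Write the numerator in powers of (z - 6): 8z + 6 = 8(z - 6) + (8*6 + 6) = 8(z - 6) + 54
Step 2: Divide by (z - 6)^3: f(z) = 54(z - 6)^(-3) + 8(z - 6)^(-2)
Step 3: This finite sum is the Laurent series of f about z = 6.
Step 4: Coefficient of (z - 6)^(-3) = 8*6 + 6 = 54

54


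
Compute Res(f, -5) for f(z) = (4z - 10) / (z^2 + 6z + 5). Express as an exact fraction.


Step 1: Q(z) = z^2 + 6z + 5 = (z + 5)(z + 1)
Step 2: Q'(z) = 2z + 6
Step 3: Q'(-5) = -4, P(-5) = -30
Step 4: Res = P(-5)/Q'(-5) = -30/(-4) = 15/2

15/2


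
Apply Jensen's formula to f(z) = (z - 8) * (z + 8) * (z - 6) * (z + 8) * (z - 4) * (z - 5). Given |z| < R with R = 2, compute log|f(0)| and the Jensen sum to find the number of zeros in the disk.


Jensen's formula: (1/2pi)*integral log|f(Re^it)|dt = log|f(0)| + sum_{|a_k|<R} log(R/|a_k|)
Step 1: f(0) = (-8) * 8 * (-6) * 8 * (-4) * (-5) = 61440
Step 2: log|f(0)| = log|8| + log|-8| + log|6| + log|-8| + log|4| + log|5| = 11.0258
Step 3: Zeros inside |z| < 2: none
Step 4: Jensen sum = (empty sum) = 0
Step 5: n(R) = number of terms in the Jensen sum = count of zeros inside |z| < 2 = 0

0


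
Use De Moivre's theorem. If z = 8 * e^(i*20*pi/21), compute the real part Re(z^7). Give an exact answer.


Step 1: By De Moivre's theorem, z^7 = 8^7 * e^(i*7*20*pi/21) = 2097152 * (cos(20*pi/3) + i*sin(20*pi/3))
Step 2: |z|^7 = 8^7 = 2097152
Step 3: Reduce the angle mod 2*pi: 20*pi/3 - 6*pi = 2*pi/3
Step 4: cos(2*pi/3) = -1/2
Step 5: Re(z^7) = 2097152 * (-1/2) = -1048576

-1048576


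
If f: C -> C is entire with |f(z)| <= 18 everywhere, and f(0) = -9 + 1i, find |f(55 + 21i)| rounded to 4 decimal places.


Step 1: By Liouville's theorem, a bounded entire function is constant.
Step 2: f(z) = f(0) = -9 + 1i for all z.
Step 3: |f(w)| = |-9 + 1i| = sqrt(81 + 1)
Step 4: = 9.0554

9.0554


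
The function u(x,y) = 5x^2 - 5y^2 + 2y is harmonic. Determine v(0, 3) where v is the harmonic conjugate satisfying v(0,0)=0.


Step 1: v_x = -u_y = 10y - 2
Step 2: v_y = u_x = 10x + 0
Step 3: v = 10xy - 2x + C
Step 4: v(0,0) = 0 => C = 0
Step 5: v(0, 3) = 0

0


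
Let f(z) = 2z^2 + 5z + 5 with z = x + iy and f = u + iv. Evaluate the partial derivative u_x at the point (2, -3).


Step 1: f(z) = 2(x+iy)^2 + 5(x+iy) + 5
Step 2: u = 2(x^2 - y^2) + 5x + 5
Step 3: u_x = 4x + 5
Step 4: At (2, -3): u_x = 8 + 5 = 13

13


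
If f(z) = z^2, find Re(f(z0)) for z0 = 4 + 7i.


Step 1: z0 = 4 + 7i
Step 2: z0^2 = 4^2 - 7^2 + 56i
Step 3: real part = 16 - 49 = -33

-33


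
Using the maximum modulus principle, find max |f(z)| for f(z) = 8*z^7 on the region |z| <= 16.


Step 1: On |z| = 16, |f(z)| = 8 * |z|^7 = 8 * 16^7
Step 2: By maximum modulus principle, maximum is on boundary.
Step 3: Maximum = 8 * 268435456 = 2147483648

2147483648


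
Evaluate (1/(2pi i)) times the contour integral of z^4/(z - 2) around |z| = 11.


Step 1: f(z) = z^4, a = 2 is inside |z| = 11
Step 2: By Cauchy integral formula: (1/(2pi*i)) * integral = f(a)
Step 3: f(2) = 2^4 = 16

16


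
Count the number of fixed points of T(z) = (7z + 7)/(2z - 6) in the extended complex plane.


Step 1: Fixed points satisfy T(z) = z
Step 2: 2z^2 - 13z - 7 = 0
Step 3: Discriminant = (-13)^2 - 4*2*(-7) = 225
Step 4: Number of fixed points = 2

2


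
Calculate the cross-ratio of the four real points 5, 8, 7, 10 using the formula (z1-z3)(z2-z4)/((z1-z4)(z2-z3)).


Step 1: (z1-z3)(z2-z4) = (-2) * (-2) = 4
Step 2: (z1-z4)(z2-z3) = (-5) * 1 = -5
Step 3: Cross-ratio = -4/5 = -4/5

-4/5


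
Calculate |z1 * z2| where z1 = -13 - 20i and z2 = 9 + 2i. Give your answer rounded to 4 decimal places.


Step 1: |z1| = sqrt((-13)^2 + (-20)^2) = sqrt(569)
Step 2: |z2| = sqrt(9^2 + 2^2) = sqrt(85)
Step 3: |z1*z2| = |z1|*|z2| = sqrt(569) * sqrt(85) = sqrt(569 * 85) = sqrt(48365)
Step 4: = 219.9204

219.9204
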